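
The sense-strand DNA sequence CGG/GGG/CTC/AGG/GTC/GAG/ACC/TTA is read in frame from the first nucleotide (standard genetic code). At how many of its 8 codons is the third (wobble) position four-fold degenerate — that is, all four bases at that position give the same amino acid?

Codon 1 CGG (Arg): third position 4-fold.
Codon 2 GGG (Gly): third position 4-fold.
Codon 3 CTC (Leu): third position 4-fold.
Codon 4 AGG (Arg): third position 2-fold.
Codon 5 GTC (Val): third position 4-fold.
Codon 6 GAG (Glu): third position 2-fold.
Codon 7 ACC (Thr): third position 4-fold.
Codon 8 TTA (Leu): third position 2-fold.
Four-fold degenerate third positions: 5.

5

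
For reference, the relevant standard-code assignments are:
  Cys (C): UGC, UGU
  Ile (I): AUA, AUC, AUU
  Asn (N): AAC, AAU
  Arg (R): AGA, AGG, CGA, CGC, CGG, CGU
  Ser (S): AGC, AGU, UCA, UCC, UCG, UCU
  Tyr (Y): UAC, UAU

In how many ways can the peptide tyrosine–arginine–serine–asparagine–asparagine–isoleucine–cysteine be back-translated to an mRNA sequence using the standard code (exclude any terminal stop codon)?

1728

Tyr: 2 codons.
Arg: 6 codons.
Ser: 6 codons.
Asn: 2 codons.
Asn: 2 codons.
Ile: 3 codons.
Cys: 2 codons.
2 × 6 × 6 × 2 × 2 × 3 × 2 = 1728.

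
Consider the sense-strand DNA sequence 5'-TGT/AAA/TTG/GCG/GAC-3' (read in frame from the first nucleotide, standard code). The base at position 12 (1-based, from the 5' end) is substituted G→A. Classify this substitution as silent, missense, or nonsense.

silent

Position 12 falls in codon 4: GCG → Ala.
After the substitution the codon is GCA → Ala.
Both encode Ala, so the change is synonymous.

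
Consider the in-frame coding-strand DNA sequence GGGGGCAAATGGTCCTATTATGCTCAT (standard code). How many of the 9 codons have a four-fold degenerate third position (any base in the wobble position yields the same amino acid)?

Codon 1 GGG (Gly): third position 4-fold.
Codon 2 GGC (Gly): third position 4-fold.
Codon 3 AAA (Lys): third position 2-fold.
Codon 4 TGG (Trp): third position 1-fold.
Codon 5 TCC (Ser): third position 4-fold.
Codon 6 TAT (Tyr): third position 2-fold.
Codon 7 TAT (Tyr): third position 2-fold.
Codon 8 GCT (Ala): third position 4-fold.
Codon 9 CAT (His): third position 2-fold.
Four-fold degenerate third positions: 4.

4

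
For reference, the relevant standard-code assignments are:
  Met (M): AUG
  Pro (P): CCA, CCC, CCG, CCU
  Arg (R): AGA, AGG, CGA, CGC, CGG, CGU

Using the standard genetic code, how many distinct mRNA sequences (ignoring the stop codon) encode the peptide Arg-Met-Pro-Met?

Arg: 6 codons.
Met: 1 codon.
Pro: 4 codons.
Met: 1 codon.
6 × 1 × 4 × 1 = 24.

24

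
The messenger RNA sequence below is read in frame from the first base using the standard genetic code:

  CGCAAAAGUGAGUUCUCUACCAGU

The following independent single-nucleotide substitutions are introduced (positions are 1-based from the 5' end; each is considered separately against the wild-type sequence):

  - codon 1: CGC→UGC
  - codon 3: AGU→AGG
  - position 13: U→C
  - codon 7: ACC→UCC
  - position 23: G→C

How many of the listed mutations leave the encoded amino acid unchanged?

0

Codon 1: CGC (Arg) → UGC (Cys) — missense.
Codon 3: AGU (Ser) → AGG (Arg) — missense.
Codon 5: UUC (Phe) → CUC (Leu) — missense.
Codon 7: ACC (Thr) → UCC (Ser) — missense.
Codon 8: AGU (Ser) → ACU (Thr) — missense.
Synonymous: 0 of 5.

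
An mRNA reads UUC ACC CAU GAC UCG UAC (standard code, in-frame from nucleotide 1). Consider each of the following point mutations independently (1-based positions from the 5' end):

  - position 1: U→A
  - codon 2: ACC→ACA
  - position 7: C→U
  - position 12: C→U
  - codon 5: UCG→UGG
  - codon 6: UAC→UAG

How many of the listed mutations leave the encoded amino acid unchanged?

2

Codon 1: UUC (Phe) → AUC (Ile) — missense.
Codon 2: ACC (Thr) → ACA (Thr) — synonymous.
Codon 3: CAU (His) → UAU (Tyr) — missense.
Codon 4: GAC (Asp) → GAU (Asp) — synonymous.
Codon 5: UCG (Ser) → UGG (Trp) — missense.
Codon 6: UAC (Tyr) → UAG (Stop) — nonsense.
Synonymous: 2 of 6.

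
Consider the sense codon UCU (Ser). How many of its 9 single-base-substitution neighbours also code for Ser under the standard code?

Position 1: none → 0 synonymous.
Position 2: none → 0 synonymous.
Position 3: UCC, UCA, UCG → 3 synonymous.
Total: 0 + 0 + 3 = 3.

3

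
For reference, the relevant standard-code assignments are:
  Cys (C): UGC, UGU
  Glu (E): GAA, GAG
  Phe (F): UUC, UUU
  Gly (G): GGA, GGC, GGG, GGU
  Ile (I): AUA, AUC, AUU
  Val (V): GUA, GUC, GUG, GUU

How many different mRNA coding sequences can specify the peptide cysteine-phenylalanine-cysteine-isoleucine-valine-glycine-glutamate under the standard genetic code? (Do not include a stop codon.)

768

Cys: 2 codons.
Phe: 2 codons.
Cys: 2 codons.
Ile: 3 codons.
Val: 4 codons.
Gly: 4 codons.
Glu: 2 codons.
2 × 2 × 2 × 3 × 4 × 4 × 2 = 768.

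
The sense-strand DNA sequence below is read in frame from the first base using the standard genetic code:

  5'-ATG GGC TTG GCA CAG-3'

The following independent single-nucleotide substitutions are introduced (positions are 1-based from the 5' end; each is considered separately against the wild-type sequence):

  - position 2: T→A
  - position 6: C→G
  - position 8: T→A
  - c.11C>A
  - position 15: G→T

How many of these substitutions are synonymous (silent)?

1

Codon 1: ATG (Met) → AAG (Lys) — missense.
Codon 2: GGC (Gly) → GGG (Gly) — synonymous.
Codon 3: TTG (Leu) → TAG (Stop) — nonsense.
Codon 4: GCA (Ala) → GAA (Glu) — missense.
Codon 5: CAG (Gln) → CAT (His) — missense.
Synonymous: 1 of 5.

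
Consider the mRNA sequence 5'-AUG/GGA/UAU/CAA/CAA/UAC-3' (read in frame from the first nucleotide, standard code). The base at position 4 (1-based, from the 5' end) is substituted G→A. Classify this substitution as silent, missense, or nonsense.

Position 4 falls in codon 2: GGA → Gly.
After the substitution the codon is AGA → Arg.
Gly ≠ Arg, so this is a missense mutation.

missense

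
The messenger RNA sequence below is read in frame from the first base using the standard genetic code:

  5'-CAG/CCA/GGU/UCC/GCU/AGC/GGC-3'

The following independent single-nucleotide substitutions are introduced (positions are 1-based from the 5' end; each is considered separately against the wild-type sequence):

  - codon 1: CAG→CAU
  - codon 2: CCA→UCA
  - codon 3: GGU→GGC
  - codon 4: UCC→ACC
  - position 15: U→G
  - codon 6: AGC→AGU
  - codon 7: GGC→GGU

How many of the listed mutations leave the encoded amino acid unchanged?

4

Codon 1: CAG (Gln) → CAU (His) — missense.
Codon 2: CCA (Pro) → UCA (Ser) — missense.
Codon 3: GGU (Gly) → GGC (Gly) — synonymous.
Codon 4: UCC (Ser) → ACC (Thr) — missense.
Codon 5: GCU (Ala) → GCG (Ala) — synonymous.
Codon 6: AGC (Ser) → AGU (Ser) — synonymous.
Codon 7: GGC (Gly) → GGU (Gly) — synonymous.
Synonymous: 4 of 7.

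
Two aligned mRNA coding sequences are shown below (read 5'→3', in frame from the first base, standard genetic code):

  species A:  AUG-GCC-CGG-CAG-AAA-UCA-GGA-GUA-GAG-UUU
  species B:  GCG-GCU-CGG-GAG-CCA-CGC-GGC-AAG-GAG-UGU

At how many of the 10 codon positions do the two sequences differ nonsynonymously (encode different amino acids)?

6

Codon 1: AUG Met / GCG Ala — nonsynonymous.
Codon 2: GCC Ala / GCU Ala — synonymous.
Codon 3: CGG Arg / CGG Arg — identical.
Codon 4: CAG Gln / GAG Glu — nonsynonymous.
Codon 5: AAA Lys / CCA Pro — nonsynonymous.
Codon 6: UCA Ser / CGC Arg — nonsynonymous.
Codon 7: GGA Gly / GGC Gly — synonymous.
Codon 8: GUA Val / AAG Lys — nonsynonymous.
Codon 9: GAG Glu / GAG Glu — identical.
Codon 10: UUU Phe / UGU Cys — nonsynonymous.
Nonsynonymous differences: 6.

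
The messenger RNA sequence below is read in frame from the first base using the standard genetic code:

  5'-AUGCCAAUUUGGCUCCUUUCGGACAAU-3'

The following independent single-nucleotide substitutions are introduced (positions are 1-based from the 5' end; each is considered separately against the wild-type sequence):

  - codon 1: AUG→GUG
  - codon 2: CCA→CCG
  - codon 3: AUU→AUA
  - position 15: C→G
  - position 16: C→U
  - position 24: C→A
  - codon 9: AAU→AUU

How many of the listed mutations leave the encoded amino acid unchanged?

3

Codon 1: AUG (Met) → GUG (Val) — missense.
Codon 2: CCA (Pro) → CCG (Pro) — synonymous.
Codon 3: AUU (Ile) → AUA (Ile) — synonymous.
Codon 5: CUC (Leu) → CUG (Leu) — synonymous.
Codon 6: CUU (Leu) → UUU (Phe) — missense.
Codon 8: GAC (Asp) → GAA (Glu) — missense.
Codon 9: AAU (Asn) → AUU (Ile) — missense.
Synonymous: 3 of 7.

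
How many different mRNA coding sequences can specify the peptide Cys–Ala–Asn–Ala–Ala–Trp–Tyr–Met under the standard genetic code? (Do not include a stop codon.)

512

Cys: 2 codons.
Ala: 4 codons.
Asn: 2 codons.
Ala: 4 codons.
Ala: 4 codons.
Trp: 1 codon.
Tyr: 2 codons.
Met: 1 codon.
2 × 4 × 2 × 4 × 4 × 1 × 2 × 1 = 512.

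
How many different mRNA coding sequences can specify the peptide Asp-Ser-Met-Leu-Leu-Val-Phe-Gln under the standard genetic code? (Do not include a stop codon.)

6912

Asp: 2 codons.
Ser: 6 codons.
Met: 1 codon.
Leu: 6 codons.
Leu: 6 codons.
Val: 4 codons.
Phe: 2 codons.
Gln: 2 codons.
2 × 6 × 1 × 6 × 6 × 4 × 2 × 2 = 6912.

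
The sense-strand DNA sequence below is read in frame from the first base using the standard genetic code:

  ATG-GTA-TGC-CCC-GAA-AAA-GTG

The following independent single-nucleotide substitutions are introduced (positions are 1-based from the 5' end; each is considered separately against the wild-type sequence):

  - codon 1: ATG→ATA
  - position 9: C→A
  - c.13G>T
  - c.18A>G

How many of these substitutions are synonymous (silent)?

1

Codon 1: ATG (Met) → ATA (Ile) — missense.
Codon 3: TGC (Cys) → TGA (Stop) — nonsense.
Codon 5: GAA (Glu) → TAA (Stop) — nonsense.
Codon 6: AAA (Lys) → AAG (Lys) — synonymous.
Synonymous: 1 of 4.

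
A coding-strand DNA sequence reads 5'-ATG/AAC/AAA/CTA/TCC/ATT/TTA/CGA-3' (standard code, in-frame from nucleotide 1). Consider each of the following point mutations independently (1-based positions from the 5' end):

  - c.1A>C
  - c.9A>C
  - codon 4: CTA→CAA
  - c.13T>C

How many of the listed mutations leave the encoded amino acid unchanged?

0

Codon 1: ATG (Met) → CTG (Leu) — missense.
Codon 3: AAA (Lys) → AAC (Asn) — missense.
Codon 4: CTA (Leu) → CAA (Gln) — missense.
Codon 5: TCC (Ser) → CCC (Pro) — missense.
Synonymous: 0 of 4.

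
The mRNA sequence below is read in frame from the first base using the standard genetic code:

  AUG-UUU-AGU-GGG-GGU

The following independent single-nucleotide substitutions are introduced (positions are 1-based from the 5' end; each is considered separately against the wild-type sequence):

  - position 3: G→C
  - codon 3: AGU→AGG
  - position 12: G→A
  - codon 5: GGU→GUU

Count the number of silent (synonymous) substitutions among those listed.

1

Codon 1: AUG (Met) → AUC (Ile) — missense.
Codon 3: AGU (Ser) → AGG (Arg) — missense.
Codon 4: GGG (Gly) → GGA (Gly) — synonymous.
Codon 5: GGU (Gly) → GUU (Val) — missense.
Synonymous: 1 of 4.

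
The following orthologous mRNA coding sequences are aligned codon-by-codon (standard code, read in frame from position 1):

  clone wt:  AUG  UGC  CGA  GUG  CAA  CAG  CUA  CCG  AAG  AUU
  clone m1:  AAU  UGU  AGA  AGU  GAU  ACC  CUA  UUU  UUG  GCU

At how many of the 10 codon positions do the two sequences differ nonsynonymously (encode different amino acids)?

7

Codon 1: AUG Met / AAU Asn — nonsynonymous.
Codon 2: UGC Cys / UGU Cys — synonymous.
Codon 3: CGA Arg / AGA Arg — synonymous.
Codon 4: GUG Val / AGU Ser — nonsynonymous.
Codon 5: CAA Gln / GAU Asp — nonsynonymous.
Codon 6: CAG Gln / ACC Thr — nonsynonymous.
Codon 7: CUA Leu / CUA Leu — identical.
Codon 8: CCG Pro / UUU Phe — nonsynonymous.
Codon 9: AAG Lys / UUG Leu — nonsynonymous.
Codon 10: AUU Ile / GCU Ala — nonsynonymous.
Nonsynonymous differences: 7.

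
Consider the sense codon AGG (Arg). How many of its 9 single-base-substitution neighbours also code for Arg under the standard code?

Position 1: CGG → 1 synonymous.
Position 2: none → 0 synonymous.
Position 3: AGA → 1 synonymous.
Total: 1 + 0 + 1 = 2.

2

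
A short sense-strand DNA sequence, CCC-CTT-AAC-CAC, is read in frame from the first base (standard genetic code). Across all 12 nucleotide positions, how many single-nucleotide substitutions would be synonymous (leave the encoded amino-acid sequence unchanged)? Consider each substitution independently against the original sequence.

Codon 1 (CCC, Pro): 3 synonymous substitutions.
Codon 2 (CTT, Leu): 3 synonymous substitutions.
Codon 3 (AAC, Asn): 1 synonymous substitution.
Codon 4 (CAC, His): 1 synonymous substitution.
Total: 3 + 3 + 1 + 1 = 8.

8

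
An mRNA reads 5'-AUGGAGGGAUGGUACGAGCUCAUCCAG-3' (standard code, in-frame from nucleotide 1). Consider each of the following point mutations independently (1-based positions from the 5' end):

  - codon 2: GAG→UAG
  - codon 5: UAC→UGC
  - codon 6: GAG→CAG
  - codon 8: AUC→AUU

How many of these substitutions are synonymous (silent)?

1

Codon 2: GAG (Glu) → UAG (Stop) — nonsense.
Codon 5: UAC (Tyr) → UGC (Cys) — missense.
Codon 6: GAG (Glu) → CAG (Gln) — missense.
Codon 8: AUC (Ile) → AUU (Ile) — synonymous.
Synonymous: 1 of 4.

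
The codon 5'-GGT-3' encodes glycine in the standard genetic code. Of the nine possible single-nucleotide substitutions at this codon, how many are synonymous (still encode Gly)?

Position 1: none → 0 synonymous.
Position 2: none → 0 synonymous.
Position 3: GGC, GGA, GGG → 3 synonymous.
Total: 0 + 0 + 3 = 3.

3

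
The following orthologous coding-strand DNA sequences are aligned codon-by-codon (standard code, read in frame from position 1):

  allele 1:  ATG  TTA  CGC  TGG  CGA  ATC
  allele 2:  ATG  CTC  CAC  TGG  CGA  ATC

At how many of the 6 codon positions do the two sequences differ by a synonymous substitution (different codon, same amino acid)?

1

Codon 1: ATG Met / ATG Met — identical.
Codon 2: TTA Leu / CTC Leu — synonymous.
Codon 3: CGC Arg / CAC His — nonsynonymous.
Codon 4: TGG Trp / TGG Trp — identical.
Codon 5: CGA Arg / CGA Arg — identical.
Codon 6: ATC Ile / ATC Ile — identical.
Synonymous differences: 1.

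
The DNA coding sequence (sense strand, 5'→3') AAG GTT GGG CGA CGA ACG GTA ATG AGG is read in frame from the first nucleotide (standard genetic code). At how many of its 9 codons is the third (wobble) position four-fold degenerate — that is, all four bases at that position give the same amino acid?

Codon 1 AAG (Lys): third position 2-fold.
Codon 2 GTT (Val): third position 4-fold.
Codon 3 GGG (Gly): third position 4-fold.
Codon 4 CGA (Arg): third position 4-fold.
Codon 5 CGA (Arg): third position 4-fold.
Codon 6 ACG (Thr): third position 4-fold.
Codon 7 GTA (Val): third position 4-fold.
Codon 8 ATG (Met): third position 1-fold.
Codon 9 AGG (Arg): third position 2-fold.
Four-fold degenerate third positions: 6.

6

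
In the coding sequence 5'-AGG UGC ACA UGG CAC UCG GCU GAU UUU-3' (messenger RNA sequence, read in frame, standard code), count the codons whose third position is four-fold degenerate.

3

Codon 1 AGG (Arg): third position 2-fold.
Codon 2 UGC (Cys): third position 2-fold.
Codon 3 ACA (Thr): third position 4-fold.
Codon 4 UGG (Trp): third position 1-fold.
Codon 5 CAC (His): third position 2-fold.
Codon 6 UCG (Ser): third position 4-fold.
Codon 7 GCU (Ala): third position 4-fold.
Codon 8 GAU (Asp): third position 2-fold.
Codon 9 UUU (Phe): third position 2-fold.
Four-fold degenerate third positions: 3.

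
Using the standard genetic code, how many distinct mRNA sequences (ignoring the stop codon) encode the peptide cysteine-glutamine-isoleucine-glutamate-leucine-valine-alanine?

2304

Cys: 2 codons.
Gln: 2 codons.
Ile: 3 codons.
Glu: 2 codons.
Leu: 6 codons.
Val: 4 codons.
Ala: 4 codons.
2 × 2 × 3 × 2 × 6 × 4 × 4 = 2304.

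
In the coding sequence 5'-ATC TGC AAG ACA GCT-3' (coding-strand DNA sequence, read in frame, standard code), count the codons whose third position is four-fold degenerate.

2

Codon 1 ATC (Ile): third position 3-fold.
Codon 2 TGC (Cys): third position 2-fold.
Codon 3 AAG (Lys): third position 2-fold.
Codon 4 ACA (Thr): third position 4-fold.
Codon 5 GCT (Ala): third position 4-fold.
Four-fold degenerate third positions: 2.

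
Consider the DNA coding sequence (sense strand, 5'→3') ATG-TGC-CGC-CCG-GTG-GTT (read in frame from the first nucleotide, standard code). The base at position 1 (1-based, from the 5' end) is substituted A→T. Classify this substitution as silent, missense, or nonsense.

Position 1 falls in codon 1: ATG → Met.
After the substitution the codon is TTG → Leu.
Met ≠ Leu, so this is a missense mutation.

missense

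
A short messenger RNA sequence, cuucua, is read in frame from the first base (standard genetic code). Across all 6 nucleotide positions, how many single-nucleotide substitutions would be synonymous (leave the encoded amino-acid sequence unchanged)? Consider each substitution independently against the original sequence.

Codon 1 (CUU, Leu): 3 synonymous substitutions.
Codon 2 (CUA, Leu): 4 synonymous substitutions.
Total: 3 + 4 = 7.

7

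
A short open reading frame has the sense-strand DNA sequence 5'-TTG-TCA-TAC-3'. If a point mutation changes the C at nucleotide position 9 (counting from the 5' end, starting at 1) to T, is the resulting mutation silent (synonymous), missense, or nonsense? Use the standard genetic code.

Position 9 falls in codon 3: TAC → Tyr.
After the substitution the codon is TAT → Tyr.
Both encode Tyr, so the change is synonymous.

silent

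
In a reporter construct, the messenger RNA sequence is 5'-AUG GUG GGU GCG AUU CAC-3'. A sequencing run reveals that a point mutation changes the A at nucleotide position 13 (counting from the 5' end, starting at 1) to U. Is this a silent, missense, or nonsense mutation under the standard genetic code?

missense

Position 13 falls in codon 5: AUU → Ile.
After the substitution the codon is UUU → Phe.
Ile ≠ Phe, so this is a missense mutation.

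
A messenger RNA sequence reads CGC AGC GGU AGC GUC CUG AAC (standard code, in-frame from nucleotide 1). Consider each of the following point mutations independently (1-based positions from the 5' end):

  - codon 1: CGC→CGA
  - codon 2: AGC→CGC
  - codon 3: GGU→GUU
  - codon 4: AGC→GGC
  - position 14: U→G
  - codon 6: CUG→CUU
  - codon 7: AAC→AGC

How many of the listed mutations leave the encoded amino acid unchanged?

2

Codon 1: CGC (Arg) → CGA (Arg) — synonymous.
Codon 2: AGC (Ser) → CGC (Arg) — missense.
Codon 3: GGU (Gly) → GUU (Val) — missense.
Codon 4: AGC (Ser) → GGC (Gly) — missense.
Codon 5: GUC (Val) → GGC (Gly) — missense.
Codon 6: CUG (Leu) → CUU (Leu) — synonymous.
Codon 7: AAC (Asn) → AGC (Ser) — missense.
Synonymous: 2 of 7.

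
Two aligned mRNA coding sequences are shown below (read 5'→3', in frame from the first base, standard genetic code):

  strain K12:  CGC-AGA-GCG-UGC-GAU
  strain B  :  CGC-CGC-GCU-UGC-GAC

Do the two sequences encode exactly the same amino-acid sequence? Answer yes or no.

yes

Codon 1: CGC Arg / CGC Arg — identical.
Codon 2: AGA Arg / CGC Arg — synonymous.
Codon 3: GCG Ala / GCU Ala — synonymous.
Codon 4: UGC Cys / UGC Cys — identical.
Codon 5: GAU Asp / GAC Asp — synonymous.
Nonsynonymous differences: 0 → same protein.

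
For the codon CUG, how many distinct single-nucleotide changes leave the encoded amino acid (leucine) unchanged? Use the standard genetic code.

4

Position 1: UUG → 1 synonymous.
Position 2: none → 0 synonymous.
Position 3: CUU, CUC, CUA → 3 synonymous.
Total: 1 + 0 + 3 = 4.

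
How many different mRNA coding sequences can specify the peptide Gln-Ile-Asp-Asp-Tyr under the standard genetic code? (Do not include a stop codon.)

48

Gln: 2 codons.
Ile: 3 codons.
Asp: 2 codons.
Asp: 2 codons.
Tyr: 2 codons.
2 × 3 × 2 × 2 × 2 = 48.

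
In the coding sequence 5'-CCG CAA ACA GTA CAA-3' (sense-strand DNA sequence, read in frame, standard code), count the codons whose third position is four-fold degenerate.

3

Codon 1 CCG (Pro): third position 4-fold.
Codon 2 CAA (Gln): third position 2-fold.
Codon 3 ACA (Thr): third position 4-fold.
Codon 4 GTA (Val): third position 4-fold.
Codon 5 CAA (Gln): third position 2-fold.
Four-fold degenerate third positions: 3.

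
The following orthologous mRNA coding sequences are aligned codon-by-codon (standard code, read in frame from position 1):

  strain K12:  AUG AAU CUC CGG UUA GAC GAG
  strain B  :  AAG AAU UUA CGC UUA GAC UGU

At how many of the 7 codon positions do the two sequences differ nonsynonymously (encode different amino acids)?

2

Codon 1: AUG Met / AAG Lys — nonsynonymous.
Codon 2: AAU Asn / AAU Asn — identical.
Codon 3: CUC Leu / UUA Leu — synonymous.
Codon 4: CGG Arg / CGC Arg — synonymous.
Codon 5: UUA Leu / UUA Leu — identical.
Codon 6: GAC Asp / GAC Asp — identical.
Codon 7: GAG Glu / UGU Cys — nonsynonymous.
Nonsynonymous differences: 2.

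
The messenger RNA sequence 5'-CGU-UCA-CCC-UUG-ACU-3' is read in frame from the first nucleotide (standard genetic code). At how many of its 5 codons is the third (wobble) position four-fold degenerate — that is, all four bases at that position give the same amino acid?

Codon 1 CGU (Arg): third position 4-fold.
Codon 2 UCA (Ser): third position 4-fold.
Codon 3 CCC (Pro): third position 4-fold.
Codon 4 UUG (Leu): third position 2-fold.
Codon 5 ACU (Thr): third position 4-fold.
Four-fold degenerate third positions: 4.

4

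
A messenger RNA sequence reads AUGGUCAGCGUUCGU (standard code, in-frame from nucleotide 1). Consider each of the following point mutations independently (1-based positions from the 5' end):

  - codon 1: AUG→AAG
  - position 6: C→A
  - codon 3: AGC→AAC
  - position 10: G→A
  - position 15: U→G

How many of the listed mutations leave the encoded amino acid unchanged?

Codon 1: AUG (Met) → AAG (Lys) — missense.
Codon 2: GUC (Val) → GUA (Val) — synonymous.
Codon 3: AGC (Ser) → AAC (Asn) — missense.
Codon 4: GUU (Val) → AUU (Ile) — missense.
Codon 5: CGU (Arg) → CGG (Arg) — synonymous.
Synonymous: 2 of 5.

2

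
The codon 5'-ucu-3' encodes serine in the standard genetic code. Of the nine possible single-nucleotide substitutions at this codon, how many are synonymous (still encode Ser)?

3

Position 1: none → 0 synonymous.
Position 2: none → 0 synonymous.
Position 3: UCC, UCA, UCG → 3 synonymous.
Total: 0 + 0 + 3 = 3.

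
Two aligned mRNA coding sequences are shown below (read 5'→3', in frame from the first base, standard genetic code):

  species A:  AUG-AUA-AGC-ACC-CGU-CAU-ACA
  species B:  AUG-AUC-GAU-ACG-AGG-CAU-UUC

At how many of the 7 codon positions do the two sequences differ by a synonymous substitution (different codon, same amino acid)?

Codon 1: AUG Met / AUG Met — identical.
Codon 2: AUA Ile / AUC Ile — synonymous.
Codon 3: AGC Ser / GAU Asp — nonsynonymous.
Codon 4: ACC Thr / ACG Thr — synonymous.
Codon 5: CGU Arg / AGG Arg — synonymous.
Codon 6: CAU His / CAU His — identical.
Codon 7: ACA Thr / UUC Phe — nonsynonymous.
Synonymous differences: 3.

3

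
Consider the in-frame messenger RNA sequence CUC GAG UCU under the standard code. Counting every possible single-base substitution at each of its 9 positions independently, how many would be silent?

7

Codon 1 (CUC, Leu): 3 synonymous substitutions.
Codon 2 (GAG, Glu): 1 synonymous substitution.
Codon 3 (UCU, Ser): 3 synonymous substitutions.
Total: 3 + 1 + 3 = 7.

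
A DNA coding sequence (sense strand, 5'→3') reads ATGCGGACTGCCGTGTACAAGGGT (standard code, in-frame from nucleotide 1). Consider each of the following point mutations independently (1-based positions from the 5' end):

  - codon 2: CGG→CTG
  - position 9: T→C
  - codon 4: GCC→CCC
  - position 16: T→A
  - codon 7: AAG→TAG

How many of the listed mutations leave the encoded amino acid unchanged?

Codon 2: CGG (Arg) → CTG (Leu) — missense.
Codon 3: ACT (Thr) → ACC (Thr) — synonymous.
Codon 4: GCC (Ala) → CCC (Pro) — missense.
Codon 6: TAC (Tyr) → AAC (Asn) — missense.
Codon 7: AAG (Lys) → TAG (Stop) — nonsense.
Synonymous: 1 of 5.

1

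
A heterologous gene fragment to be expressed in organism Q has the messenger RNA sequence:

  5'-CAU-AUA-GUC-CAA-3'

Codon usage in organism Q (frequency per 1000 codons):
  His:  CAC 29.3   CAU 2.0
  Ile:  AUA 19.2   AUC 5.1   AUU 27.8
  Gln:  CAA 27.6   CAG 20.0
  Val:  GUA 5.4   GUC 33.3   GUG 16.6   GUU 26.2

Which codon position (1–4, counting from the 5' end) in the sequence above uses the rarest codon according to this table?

Codon 1 CAU (His): 2.0 per 1000.
Codon 2 AUA (Ile): 19.2 per 1000.
Codon 3 GUC (Val): 33.3 per 1000.
Codon 4 CAA (Gln): 27.6 per 1000.
Lowest frequency is 2.0 at codon 1.

1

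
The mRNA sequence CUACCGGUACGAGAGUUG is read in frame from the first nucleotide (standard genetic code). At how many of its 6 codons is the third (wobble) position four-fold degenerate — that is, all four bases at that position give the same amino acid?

Codon 1 CUA (Leu): third position 4-fold.
Codon 2 CCG (Pro): third position 4-fold.
Codon 3 GUA (Val): third position 4-fold.
Codon 4 CGA (Arg): third position 4-fold.
Codon 5 GAG (Glu): third position 2-fold.
Codon 6 UUG (Leu): third position 2-fold.
Four-fold degenerate third positions: 4.

4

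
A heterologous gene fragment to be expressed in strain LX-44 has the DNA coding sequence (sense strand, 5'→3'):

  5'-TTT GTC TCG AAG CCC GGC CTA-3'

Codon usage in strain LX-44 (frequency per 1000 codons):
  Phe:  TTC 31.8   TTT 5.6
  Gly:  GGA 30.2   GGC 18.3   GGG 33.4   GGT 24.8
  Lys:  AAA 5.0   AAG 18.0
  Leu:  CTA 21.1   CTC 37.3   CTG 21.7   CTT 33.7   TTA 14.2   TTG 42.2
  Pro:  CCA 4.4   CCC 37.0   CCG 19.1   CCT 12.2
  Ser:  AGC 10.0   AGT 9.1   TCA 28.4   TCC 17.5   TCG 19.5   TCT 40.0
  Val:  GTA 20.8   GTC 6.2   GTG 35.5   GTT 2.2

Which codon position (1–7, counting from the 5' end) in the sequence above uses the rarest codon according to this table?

1

Codon 1 TTT (Phe): 5.6 per 1000.
Codon 2 GTC (Val): 6.2 per 1000.
Codon 3 TCG (Ser): 19.5 per 1000.
Codon 4 AAG (Lys): 18.0 per 1000.
Codon 5 CCC (Pro): 37.0 per 1000.
Codon 6 GGC (Gly): 18.3 per 1000.
Codon 7 CTA (Leu): 21.1 per 1000.
Lowest frequency is 5.6 at codon 1.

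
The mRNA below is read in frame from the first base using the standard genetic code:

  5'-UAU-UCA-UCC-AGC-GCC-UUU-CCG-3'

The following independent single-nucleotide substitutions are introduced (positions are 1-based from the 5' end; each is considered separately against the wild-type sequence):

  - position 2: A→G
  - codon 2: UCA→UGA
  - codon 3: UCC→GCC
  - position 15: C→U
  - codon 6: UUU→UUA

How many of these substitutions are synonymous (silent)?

1

Codon 1: UAU (Tyr) → UGU (Cys) — missense.
Codon 2: UCA (Ser) → UGA (Stop) — nonsense.
Codon 3: UCC (Ser) → GCC (Ala) — missense.
Codon 5: GCC (Ala) → GCU (Ala) — synonymous.
Codon 6: UUU (Phe) → UUA (Leu) — missense.
Synonymous: 1 of 5.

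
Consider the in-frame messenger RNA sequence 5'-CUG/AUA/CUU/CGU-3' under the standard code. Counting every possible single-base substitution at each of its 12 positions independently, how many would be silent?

Codon 1 (CUG, Leu): 4 synonymous substitutions.
Codon 2 (AUA, Ile): 2 synonymous substitutions.
Codon 3 (CUU, Leu): 3 synonymous substitutions.
Codon 4 (CGU, Arg): 3 synonymous substitutions.
Total: 4 + 2 + 3 + 3 = 12.

12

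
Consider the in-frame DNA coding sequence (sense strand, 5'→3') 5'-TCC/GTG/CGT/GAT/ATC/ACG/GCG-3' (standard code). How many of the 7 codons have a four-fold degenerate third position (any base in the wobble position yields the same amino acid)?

5

Codon 1 TCC (Ser): third position 4-fold.
Codon 2 GTG (Val): third position 4-fold.
Codon 3 CGT (Arg): third position 4-fold.
Codon 4 GAT (Asp): third position 2-fold.
Codon 5 ATC (Ile): third position 3-fold.
Codon 6 ACG (Thr): third position 4-fold.
Codon 7 GCG (Ala): third position 4-fold.
Four-fold degenerate third positions: 5.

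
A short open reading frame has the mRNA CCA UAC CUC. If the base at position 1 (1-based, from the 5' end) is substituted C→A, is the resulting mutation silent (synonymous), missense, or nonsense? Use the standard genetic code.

missense

Position 1 falls in codon 1: CCA → Pro.
After the substitution the codon is ACA → Thr.
Pro ≠ Thr, so this is a missense mutation.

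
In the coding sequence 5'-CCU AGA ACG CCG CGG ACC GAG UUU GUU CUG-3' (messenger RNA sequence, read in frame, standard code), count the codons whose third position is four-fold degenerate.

7

Codon 1 CCU (Pro): third position 4-fold.
Codon 2 AGA (Arg): third position 2-fold.
Codon 3 ACG (Thr): third position 4-fold.
Codon 4 CCG (Pro): third position 4-fold.
Codon 5 CGG (Arg): third position 4-fold.
Codon 6 ACC (Thr): third position 4-fold.
Codon 7 GAG (Glu): third position 2-fold.
Codon 8 UUU (Phe): third position 2-fold.
Codon 9 GUU (Val): third position 4-fold.
Codon 10 CUG (Leu): third position 4-fold.
Four-fold degenerate third positions: 7.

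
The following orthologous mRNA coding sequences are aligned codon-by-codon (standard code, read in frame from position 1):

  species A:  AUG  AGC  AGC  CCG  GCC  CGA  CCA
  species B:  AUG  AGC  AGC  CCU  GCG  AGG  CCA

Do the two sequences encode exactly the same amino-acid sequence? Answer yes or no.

yes

Codon 1: AUG Met / AUG Met — identical.
Codon 2: AGC Ser / AGC Ser — identical.
Codon 3: AGC Ser / AGC Ser — identical.
Codon 4: CCG Pro / CCU Pro — synonymous.
Codon 5: GCC Ala / GCG Ala — synonymous.
Codon 6: CGA Arg / AGG Arg — synonymous.
Codon 7: CCA Pro / CCA Pro — identical.
Nonsynonymous differences: 0 → same protein.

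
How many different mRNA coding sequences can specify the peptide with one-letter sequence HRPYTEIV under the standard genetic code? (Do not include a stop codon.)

His: 2 codons.
Arg: 6 codons.
Pro: 4 codons.
Tyr: 2 codons.
Thr: 4 codons.
Glu: 2 codons.
Ile: 3 codons.
Val: 4 codons.
2 × 6 × 4 × 2 × 4 × 2 × 3 × 4 = 9216.

9216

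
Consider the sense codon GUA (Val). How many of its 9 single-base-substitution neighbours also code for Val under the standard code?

Position 1: none → 0 synonymous.
Position 2: none → 0 synonymous.
Position 3: GUU, GUC, GUG → 3 synonymous.
Total: 0 + 0 + 3 = 3.

3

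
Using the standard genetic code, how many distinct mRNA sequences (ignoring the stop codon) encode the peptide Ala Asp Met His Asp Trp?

Ala: 4 codons.
Asp: 2 codons.
Met: 1 codon.
His: 2 codons.
Asp: 2 codons.
Trp: 1 codon.
4 × 2 × 1 × 2 × 2 × 1 = 32.

32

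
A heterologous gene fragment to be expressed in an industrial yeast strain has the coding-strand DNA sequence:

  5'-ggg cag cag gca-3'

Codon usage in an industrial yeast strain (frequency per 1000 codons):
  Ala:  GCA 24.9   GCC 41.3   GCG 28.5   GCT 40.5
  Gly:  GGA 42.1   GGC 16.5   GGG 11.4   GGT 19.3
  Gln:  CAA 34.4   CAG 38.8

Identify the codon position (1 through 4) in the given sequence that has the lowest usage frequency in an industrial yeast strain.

1

Codon 1 GGG (Gly): 11.4 per 1000.
Codon 2 CAG (Gln): 38.8 per 1000.
Codon 3 CAG (Gln): 38.8 per 1000.
Codon 4 GCA (Ala): 24.9 per 1000.
Lowest frequency is 11.4 at codon 1.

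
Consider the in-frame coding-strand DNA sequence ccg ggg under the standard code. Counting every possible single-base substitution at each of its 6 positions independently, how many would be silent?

6

Codon 1 (CCG, Pro): 3 synonymous substitutions.
Codon 2 (GGG, Gly): 3 synonymous substitutions.
Total: 3 + 3 = 6.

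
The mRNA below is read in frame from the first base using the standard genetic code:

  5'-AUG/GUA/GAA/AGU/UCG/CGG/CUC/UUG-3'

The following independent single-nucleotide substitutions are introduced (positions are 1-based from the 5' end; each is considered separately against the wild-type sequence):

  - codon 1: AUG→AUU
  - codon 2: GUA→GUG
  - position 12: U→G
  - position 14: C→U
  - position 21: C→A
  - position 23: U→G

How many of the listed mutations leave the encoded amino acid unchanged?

2

Codon 1: AUG (Met) → AUU (Ile) — missense.
Codon 2: GUA (Val) → GUG (Val) — synonymous.
Codon 4: AGU (Ser) → AGG (Arg) — missense.
Codon 5: UCG (Ser) → UUG (Leu) — missense.
Codon 7: CUC (Leu) → CUA (Leu) — synonymous.
Codon 8: UUG (Leu) → UGG (Trp) — missense.
Synonymous: 2 of 6.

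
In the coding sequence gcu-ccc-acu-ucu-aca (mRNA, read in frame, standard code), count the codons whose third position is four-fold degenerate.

Codon 1 GCU (Ala): third position 4-fold.
Codon 2 CCC (Pro): third position 4-fold.
Codon 3 ACU (Thr): third position 4-fold.
Codon 4 UCU (Ser): third position 4-fold.
Codon 5 ACA (Thr): third position 4-fold.
Four-fold degenerate third positions: 5.

5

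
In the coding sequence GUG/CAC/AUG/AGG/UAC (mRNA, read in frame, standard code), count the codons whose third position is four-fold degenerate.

Codon 1 GUG (Val): third position 4-fold.
Codon 2 CAC (His): third position 2-fold.
Codon 3 AUG (Met): third position 1-fold.
Codon 4 AGG (Arg): third position 2-fold.
Codon 5 UAC (Tyr): third position 2-fold.
Four-fold degenerate third positions: 1.

1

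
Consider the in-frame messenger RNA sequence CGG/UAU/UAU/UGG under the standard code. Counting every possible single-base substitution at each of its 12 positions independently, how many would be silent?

Codon 1 (CGG, Arg): 4 synonymous substitutions.
Codon 2 (UAU, Tyr): 1 synonymous substitution.
Codon 3 (UAU, Tyr): 1 synonymous substitution.
Codon 4 (UGG, Trp): 0 synonymous substitutions.
Total: 4 + 1 + 1 + 0 = 6.

6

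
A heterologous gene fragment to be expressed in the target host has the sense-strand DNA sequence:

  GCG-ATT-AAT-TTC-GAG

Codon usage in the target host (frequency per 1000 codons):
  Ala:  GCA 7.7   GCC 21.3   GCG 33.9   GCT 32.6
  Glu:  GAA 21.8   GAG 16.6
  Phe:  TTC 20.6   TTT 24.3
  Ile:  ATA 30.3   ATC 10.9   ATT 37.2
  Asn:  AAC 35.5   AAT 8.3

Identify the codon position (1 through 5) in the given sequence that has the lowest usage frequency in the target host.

3

Codon 1 GCG (Ala): 33.9 per 1000.
Codon 2 ATT (Ile): 37.2 per 1000.
Codon 3 AAT (Asn): 8.3 per 1000.
Codon 4 TTC (Phe): 20.6 per 1000.
Codon 5 GAG (Glu): 16.6 per 1000.
Lowest frequency is 8.3 at codon 3.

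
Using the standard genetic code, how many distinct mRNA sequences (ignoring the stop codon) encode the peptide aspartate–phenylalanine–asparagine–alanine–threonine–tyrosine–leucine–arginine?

Asp: 2 codons.
Phe: 2 codons.
Asn: 2 codons.
Ala: 4 codons.
Thr: 4 codons.
Tyr: 2 codons.
Leu: 6 codons.
Arg: 6 codons.
2 × 2 × 2 × 4 × 4 × 2 × 6 × 6 = 9216.

9216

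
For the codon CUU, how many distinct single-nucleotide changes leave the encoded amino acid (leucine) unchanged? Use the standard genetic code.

3

Position 1: none → 0 synonymous.
Position 2: none → 0 synonymous.
Position 3: CUC, CUA, CUG → 3 synonymous.
Total: 0 + 0 + 3 = 3.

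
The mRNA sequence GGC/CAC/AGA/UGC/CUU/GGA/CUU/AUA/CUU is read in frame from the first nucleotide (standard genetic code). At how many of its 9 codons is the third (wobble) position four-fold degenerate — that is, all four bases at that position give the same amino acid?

5

Codon 1 GGC (Gly): third position 4-fold.
Codon 2 CAC (His): third position 2-fold.
Codon 3 AGA (Arg): third position 2-fold.
Codon 4 UGC (Cys): third position 2-fold.
Codon 5 CUU (Leu): third position 4-fold.
Codon 6 GGA (Gly): third position 4-fold.
Codon 7 CUU (Leu): third position 4-fold.
Codon 8 AUA (Ile): third position 3-fold.
Codon 9 CUU (Leu): third position 4-fold.
Four-fold degenerate third positions: 5.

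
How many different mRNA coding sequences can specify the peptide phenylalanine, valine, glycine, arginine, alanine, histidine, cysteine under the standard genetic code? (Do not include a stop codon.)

Phe: 2 codons.
Val: 4 codons.
Gly: 4 codons.
Arg: 6 codons.
Ala: 4 codons.
His: 2 codons.
Cys: 2 codons.
2 × 4 × 4 × 6 × 4 × 2 × 2 = 3072.

3072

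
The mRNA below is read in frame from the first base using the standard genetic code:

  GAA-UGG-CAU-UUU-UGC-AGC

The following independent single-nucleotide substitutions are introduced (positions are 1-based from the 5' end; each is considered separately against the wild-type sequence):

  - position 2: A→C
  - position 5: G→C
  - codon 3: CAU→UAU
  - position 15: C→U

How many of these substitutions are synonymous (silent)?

Codon 1: GAA (Glu) → GCA (Ala) — missense.
Codon 2: UGG (Trp) → UCG (Ser) — missense.
Codon 3: CAU (His) → UAU (Tyr) — missense.
Codon 5: UGC (Cys) → UGU (Cys) — synonymous.
Synonymous: 1 of 4.

1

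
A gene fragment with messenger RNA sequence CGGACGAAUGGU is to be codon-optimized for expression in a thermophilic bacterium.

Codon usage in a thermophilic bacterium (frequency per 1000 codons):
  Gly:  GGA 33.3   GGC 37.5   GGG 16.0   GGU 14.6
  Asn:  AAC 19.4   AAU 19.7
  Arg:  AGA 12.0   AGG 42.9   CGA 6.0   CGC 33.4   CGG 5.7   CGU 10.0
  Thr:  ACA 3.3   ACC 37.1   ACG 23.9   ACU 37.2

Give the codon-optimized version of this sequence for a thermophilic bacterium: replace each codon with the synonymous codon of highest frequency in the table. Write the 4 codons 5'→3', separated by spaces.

AGG ACU AAU GGC

Codon 1 (Arg): best is AGG at 42.9.
Codon 2 (Thr): best is ACU at 37.2.
Codon 3 (Asn): best is AAU at 19.7.
Codon 4 (Gly): best is GGC at 37.5.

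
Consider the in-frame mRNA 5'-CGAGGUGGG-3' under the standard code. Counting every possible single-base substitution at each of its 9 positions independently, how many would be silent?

10

Codon 1 (CGA, Arg): 4 synonymous substitutions.
Codon 2 (GGU, Gly): 3 synonymous substitutions.
Codon 3 (GGG, Gly): 3 synonymous substitutions.
Total: 4 + 3 + 3 = 10.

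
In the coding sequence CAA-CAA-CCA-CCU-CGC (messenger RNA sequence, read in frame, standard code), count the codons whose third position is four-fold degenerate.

Codon 1 CAA (Gln): third position 2-fold.
Codon 2 CAA (Gln): third position 2-fold.
Codon 3 CCA (Pro): third position 4-fold.
Codon 4 CCU (Pro): third position 4-fold.
Codon 5 CGC (Arg): third position 4-fold.
Four-fold degenerate third positions: 3.

3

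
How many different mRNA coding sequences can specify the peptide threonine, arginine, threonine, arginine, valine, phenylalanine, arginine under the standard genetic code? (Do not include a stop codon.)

Thr: 4 codons.
Arg: 6 codons.
Thr: 4 codons.
Arg: 6 codons.
Val: 4 codons.
Phe: 2 codons.
Arg: 6 codons.
4 × 6 × 4 × 6 × 4 × 2 × 6 = 27648.

27648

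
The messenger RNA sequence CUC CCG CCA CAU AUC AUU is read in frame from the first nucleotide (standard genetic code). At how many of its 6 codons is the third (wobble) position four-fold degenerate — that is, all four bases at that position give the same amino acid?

Codon 1 CUC (Leu): third position 4-fold.
Codon 2 CCG (Pro): third position 4-fold.
Codon 3 CCA (Pro): third position 4-fold.
Codon 4 CAU (His): third position 2-fold.
Codon 5 AUC (Ile): third position 3-fold.
Codon 6 AUU (Ile): third position 3-fold.
Four-fold degenerate third positions: 3.

3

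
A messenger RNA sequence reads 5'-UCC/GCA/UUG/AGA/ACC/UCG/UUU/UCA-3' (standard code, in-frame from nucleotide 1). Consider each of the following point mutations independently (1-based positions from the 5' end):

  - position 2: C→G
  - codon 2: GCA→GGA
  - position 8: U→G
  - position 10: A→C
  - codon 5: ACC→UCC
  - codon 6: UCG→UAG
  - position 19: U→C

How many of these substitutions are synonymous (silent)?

1

Codon 1: UCC (Ser) → UGC (Cys) — missense.
Codon 2: GCA (Ala) → GGA (Gly) — missense.
Codon 3: UUG (Leu) → UGG (Trp) — missense.
Codon 4: AGA (Arg) → CGA (Arg) — synonymous.
Codon 5: ACC (Thr) → UCC (Ser) — missense.
Codon 6: UCG (Ser) → UAG (Stop) — nonsense.
Codon 7: UUU (Phe) → CUU (Leu) — missense.
Synonymous: 1 of 7.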